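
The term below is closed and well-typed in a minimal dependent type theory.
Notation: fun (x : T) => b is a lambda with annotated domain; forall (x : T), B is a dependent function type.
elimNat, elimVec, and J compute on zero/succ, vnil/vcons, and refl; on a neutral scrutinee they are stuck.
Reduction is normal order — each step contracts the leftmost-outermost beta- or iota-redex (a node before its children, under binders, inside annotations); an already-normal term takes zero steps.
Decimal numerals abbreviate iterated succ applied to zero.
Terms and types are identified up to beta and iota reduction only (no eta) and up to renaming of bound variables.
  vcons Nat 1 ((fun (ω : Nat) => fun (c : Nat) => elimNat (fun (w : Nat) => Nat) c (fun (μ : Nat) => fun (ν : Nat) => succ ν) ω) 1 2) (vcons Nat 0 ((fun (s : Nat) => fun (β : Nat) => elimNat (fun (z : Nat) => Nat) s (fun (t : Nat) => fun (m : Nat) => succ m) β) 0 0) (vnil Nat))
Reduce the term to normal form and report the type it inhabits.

resulting normal form:
  vcons Nat 1 3 (vcons Nat 0 0 (vnil Nat))
the term's type:
  Vec Nat 2


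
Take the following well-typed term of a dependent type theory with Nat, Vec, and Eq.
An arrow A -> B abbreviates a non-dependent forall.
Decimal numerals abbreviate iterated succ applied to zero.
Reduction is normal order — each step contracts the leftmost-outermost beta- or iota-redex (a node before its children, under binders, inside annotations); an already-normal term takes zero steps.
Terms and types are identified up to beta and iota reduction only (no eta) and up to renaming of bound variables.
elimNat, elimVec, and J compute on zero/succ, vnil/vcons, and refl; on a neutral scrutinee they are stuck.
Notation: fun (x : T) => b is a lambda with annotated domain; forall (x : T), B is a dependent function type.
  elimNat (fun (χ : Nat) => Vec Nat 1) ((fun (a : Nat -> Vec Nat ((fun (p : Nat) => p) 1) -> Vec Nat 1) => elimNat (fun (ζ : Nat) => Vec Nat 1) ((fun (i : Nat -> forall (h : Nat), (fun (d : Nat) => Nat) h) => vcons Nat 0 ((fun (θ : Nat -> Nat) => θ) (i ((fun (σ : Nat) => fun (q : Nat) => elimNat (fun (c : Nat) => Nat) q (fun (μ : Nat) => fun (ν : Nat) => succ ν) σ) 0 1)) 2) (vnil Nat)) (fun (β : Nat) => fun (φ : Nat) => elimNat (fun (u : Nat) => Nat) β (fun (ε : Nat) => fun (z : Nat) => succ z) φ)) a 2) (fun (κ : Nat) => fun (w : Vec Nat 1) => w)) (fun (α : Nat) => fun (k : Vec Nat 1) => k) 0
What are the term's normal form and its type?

resulting normal form:
  vcons Nat 0 3 (vnil Nat)
type:
  Vec Nat 1
observation: the leftmost-outermost redex is an elimNat iota-redex, and normalization takes 23 steps.


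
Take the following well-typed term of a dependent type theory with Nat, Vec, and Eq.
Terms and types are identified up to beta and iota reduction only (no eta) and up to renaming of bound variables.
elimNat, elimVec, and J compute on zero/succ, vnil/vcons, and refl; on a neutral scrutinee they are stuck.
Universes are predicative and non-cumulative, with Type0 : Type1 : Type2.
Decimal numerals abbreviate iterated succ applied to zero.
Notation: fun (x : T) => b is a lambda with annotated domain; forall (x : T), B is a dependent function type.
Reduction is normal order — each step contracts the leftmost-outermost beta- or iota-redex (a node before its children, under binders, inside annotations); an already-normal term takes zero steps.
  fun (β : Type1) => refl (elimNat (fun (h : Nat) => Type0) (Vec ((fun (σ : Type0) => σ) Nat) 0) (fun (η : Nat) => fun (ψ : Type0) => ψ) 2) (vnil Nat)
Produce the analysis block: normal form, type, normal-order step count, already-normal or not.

normal form:
  fun (β : Type1) => refl (Vec Nat 0) (vnil Nat)
inferred type:
  forall (β : Type1), Eq (Vec Nat 0) (vnil Nat) (vnil Nat)
steps to reach normal form (normal order): 8
term was already normal: no
first redex: an elimNat iota-redex


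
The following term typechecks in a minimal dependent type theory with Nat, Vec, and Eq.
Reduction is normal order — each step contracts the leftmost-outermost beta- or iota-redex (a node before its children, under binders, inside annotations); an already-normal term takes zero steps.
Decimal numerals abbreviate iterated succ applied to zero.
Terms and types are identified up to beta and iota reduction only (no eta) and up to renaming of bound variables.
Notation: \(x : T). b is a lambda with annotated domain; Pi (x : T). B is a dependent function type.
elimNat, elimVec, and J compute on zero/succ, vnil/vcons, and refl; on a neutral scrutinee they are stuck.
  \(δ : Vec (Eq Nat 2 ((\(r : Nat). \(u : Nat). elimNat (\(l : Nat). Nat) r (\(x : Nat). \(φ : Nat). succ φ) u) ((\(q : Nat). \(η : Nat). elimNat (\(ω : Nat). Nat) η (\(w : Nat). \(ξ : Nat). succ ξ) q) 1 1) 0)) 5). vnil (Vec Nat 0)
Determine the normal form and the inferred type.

normal form:
  \(δ : Vec (Eq Nat 2 2) 5). vnil (Vec Nat 0)
the term's type:
  Pi (δ : Vec (Eq Nat 2 2) 5). Vec (Vec Nat 0) 0


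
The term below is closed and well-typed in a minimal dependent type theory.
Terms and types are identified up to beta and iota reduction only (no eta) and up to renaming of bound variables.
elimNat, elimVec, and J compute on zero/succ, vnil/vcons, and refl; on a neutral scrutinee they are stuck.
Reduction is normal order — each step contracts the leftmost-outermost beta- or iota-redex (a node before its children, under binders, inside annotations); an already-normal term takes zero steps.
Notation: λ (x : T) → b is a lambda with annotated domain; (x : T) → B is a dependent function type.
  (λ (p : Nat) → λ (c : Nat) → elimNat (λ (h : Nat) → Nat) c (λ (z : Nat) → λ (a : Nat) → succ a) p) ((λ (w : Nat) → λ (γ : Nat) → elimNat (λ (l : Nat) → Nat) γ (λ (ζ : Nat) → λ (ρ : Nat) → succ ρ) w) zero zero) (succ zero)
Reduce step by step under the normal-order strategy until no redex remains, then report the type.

normal-order reduction sequence:
  (λ (p : Nat) → λ (c : Nat) → elimNat (λ (h : Nat) → Nat) c (λ (z : Nat) → λ (a : Nat) → succ a) p) ((λ (w : Nat) → λ (γ : Nat) → elimNat (λ (l : Nat) → Nat) γ (λ (ζ : Nat) → λ (ρ : Nat) → succ ρ) w) zero zero) (succ zero)
  ~> (λ (p : Nat) → elimNat (λ (c : Nat) → Nat) p (λ (h : Nat) → λ (z : Nat) → succ z) ((λ (a : Nat) → λ (w : Nat) → elimNat (λ (γ : Nat) → Nat) w (λ (l : Nat) → λ (ζ : Nat) → succ ζ) a) zero zero)) (succ zero)
  ~> elimNat (λ (p : Nat) → Nat) (succ zero) (λ (c : Nat) → λ (h : Nat) → succ h) ((λ (z : Nat) → λ (a : Nat) → elimNat (λ (w : Nat) → Nat) a (λ (γ : Nat) → λ (l : Nat) → succ l) z) zero zero)
  ~> elimNat (λ (p : Nat) → Nat) (succ zero) (λ (c : Nat) → λ (h : Nat) → succ h) ((λ (z : Nat) → elimNat (λ (a : Nat) → Nat) z (λ (w : Nat) → λ (γ : Nat) → succ γ) zero) zero)
  ~> elimNat (λ (p : Nat) → Nat) (succ zero) (λ (c : Nat) → λ (h : Nat) → succ h) (elimNat (λ (z : Nat) → Nat) zero (λ (a : Nat) → λ (w : Nat) → succ w) zero)
  ~> elimNat (λ (p : Nat) → Nat) (succ zero) (λ (c : Nat) → λ (h : Nat) → succ h) zero
  ~> succ zero
the term's type:
  Nat


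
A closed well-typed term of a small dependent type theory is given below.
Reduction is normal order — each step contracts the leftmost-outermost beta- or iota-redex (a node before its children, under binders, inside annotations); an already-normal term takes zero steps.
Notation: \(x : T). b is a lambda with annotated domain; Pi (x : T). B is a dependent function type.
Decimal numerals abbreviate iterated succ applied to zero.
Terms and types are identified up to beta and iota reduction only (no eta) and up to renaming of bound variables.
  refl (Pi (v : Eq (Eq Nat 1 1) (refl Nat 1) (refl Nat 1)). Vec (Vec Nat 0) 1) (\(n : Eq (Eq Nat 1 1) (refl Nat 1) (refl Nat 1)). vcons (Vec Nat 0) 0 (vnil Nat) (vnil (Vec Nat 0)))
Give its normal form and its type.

normal form:
  refl (Pi (v : Eq (Eq Nat 1 1) (refl Nat 1) (refl Nat 1)). Vec (Vec Nat 0) 1) (\(n : Eq (Eq Nat 1 1) (refl Nat 1) (refl Nat 1)). vcons (Vec Nat 0) 0 (vnil Nat) (vnil (Vec Nat 0)))
inferred type:
  Eq (Pi (v : Eq (Eq Nat 1 1) (refl Nat 1) (refl Nat 1)). Vec (Vec Nat 0) 1) (\(n : Eq (Eq Nat 1 1) (refl Nat 1) (refl Nat 1)). vcons (Vec Nat 0) 0 (vnil Nat) (vnil (Vec Nat 0))) (\(g : Eq (Eq Nat 1 1) (refl Nat 1) (refl Nat 1)). vcons (Vec Nat 0) 0 (vnil Nat) (vnil (Vec Nat 0)))
observation: the term is already in normal form.


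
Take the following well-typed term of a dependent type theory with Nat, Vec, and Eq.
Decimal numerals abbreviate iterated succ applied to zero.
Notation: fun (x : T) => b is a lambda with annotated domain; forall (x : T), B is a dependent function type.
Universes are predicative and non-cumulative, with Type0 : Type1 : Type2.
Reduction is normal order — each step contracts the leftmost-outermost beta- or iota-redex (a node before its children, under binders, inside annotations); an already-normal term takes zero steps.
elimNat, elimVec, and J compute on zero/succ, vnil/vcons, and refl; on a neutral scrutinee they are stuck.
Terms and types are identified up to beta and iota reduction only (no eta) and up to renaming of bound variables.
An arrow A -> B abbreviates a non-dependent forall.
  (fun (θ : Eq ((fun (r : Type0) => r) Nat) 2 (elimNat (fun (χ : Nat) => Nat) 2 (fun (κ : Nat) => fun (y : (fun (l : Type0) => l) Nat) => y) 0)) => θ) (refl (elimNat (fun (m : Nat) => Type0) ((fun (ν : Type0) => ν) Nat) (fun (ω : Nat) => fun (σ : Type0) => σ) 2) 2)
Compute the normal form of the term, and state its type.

normal form:
  refl Nat 2
type:
  Eq Nat 2 2


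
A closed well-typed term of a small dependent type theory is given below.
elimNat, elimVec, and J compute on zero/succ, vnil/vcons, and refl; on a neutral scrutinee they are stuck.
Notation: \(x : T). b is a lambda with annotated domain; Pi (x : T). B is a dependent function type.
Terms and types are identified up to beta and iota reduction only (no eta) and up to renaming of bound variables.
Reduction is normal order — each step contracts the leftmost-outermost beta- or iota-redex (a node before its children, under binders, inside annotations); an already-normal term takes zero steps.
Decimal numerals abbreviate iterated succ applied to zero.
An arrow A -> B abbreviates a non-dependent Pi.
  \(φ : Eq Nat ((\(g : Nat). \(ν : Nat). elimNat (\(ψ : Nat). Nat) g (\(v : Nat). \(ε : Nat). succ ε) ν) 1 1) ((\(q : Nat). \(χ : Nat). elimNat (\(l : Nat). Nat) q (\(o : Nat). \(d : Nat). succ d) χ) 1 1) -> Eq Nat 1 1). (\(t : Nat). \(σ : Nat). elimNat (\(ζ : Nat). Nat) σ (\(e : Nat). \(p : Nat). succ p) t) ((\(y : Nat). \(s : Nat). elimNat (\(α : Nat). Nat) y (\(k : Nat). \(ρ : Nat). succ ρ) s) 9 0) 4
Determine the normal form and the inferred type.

reduced normal form:
  \(φ : Eq Nat 2 2 -> Eq Nat 1 1). 13
type:
  (Eq Nat 2 2 -> Eq Nat 1 1) -> Nat
observation: the first redex contracted is a beta-redex; the normal form is reached in 45 normal-order steps.


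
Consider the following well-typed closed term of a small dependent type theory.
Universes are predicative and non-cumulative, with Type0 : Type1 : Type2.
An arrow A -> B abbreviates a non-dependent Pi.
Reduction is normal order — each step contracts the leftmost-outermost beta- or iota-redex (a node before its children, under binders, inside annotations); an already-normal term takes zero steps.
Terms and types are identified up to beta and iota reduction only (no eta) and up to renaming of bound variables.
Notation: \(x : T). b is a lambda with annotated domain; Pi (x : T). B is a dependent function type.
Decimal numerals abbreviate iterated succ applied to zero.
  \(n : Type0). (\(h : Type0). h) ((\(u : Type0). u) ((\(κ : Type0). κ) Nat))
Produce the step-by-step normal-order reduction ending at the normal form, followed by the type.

normal-order reduction sequence:
  \(n : Type0). (\(h : Type0). h) ((\(u : Type0). u) ((\(κ : Type0). κ) Nat))
  ~> \(n : Type0). (\(h : Type0). h) ((\(u : Type0). u) Nat)
  ~> \(n : Type0). (\(h : Type0). h) Nat
  ~> \(n : Type0). Nat
inferred type:
  Type0 -> Type0


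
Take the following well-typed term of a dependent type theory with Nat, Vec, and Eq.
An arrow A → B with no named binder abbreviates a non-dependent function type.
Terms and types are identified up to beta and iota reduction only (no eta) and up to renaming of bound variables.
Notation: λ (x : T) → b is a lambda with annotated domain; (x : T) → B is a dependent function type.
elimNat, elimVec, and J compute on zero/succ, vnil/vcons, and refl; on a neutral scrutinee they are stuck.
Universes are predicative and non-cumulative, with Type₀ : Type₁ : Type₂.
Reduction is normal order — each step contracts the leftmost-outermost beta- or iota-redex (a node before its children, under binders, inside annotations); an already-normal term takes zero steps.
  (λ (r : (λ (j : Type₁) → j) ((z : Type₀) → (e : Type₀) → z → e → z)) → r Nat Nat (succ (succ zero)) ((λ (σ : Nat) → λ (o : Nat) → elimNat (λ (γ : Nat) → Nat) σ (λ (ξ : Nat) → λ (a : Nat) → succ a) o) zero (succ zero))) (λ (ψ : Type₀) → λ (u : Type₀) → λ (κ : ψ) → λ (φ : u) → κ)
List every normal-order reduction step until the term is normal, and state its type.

reduction (normal order):
  (λ (r : (λ (j : Type₁) → j) ((z : Type₀) → (e : Type₀) → z → e → z)) → r Nat Nat (succ (succ zero)) ((λ (σ : Nat) → λ (o : Nat) → elimNat (λ (γ : Nat) → Nat) σ (λ (ξ : Nat) → λ (a : Nat) → succ a) o) zero (succ zero))) (λ (ψ : Type₀) → λ (u : Type₀) → λ (κ : ψ) → λ (φ : u) → κ)
  ~> (λ (r : Type₀) → λ (j : Type₀) → λ (z : r) → λ (e : j) → z) Nat Nat (succ (succ zero)) ((λ (σ : Nat) → λ (o : Nat) → elimNat (λ (γ : Nat) → Nat) σ (λ (ξ : Nat) → λ (a : Nat) → succ a) o) zero (succ zero))
  ~> (λ (r : Type₀) → λ (j : Nat) → λ (z : r) → j) Nat (succ (succ zero)) ((λ (e : Nat) → λ (σ : Nat) → elimNat (λ (o : Nat) → Nat) e (λ (γ : Nat) → λ (ξ : Nat) → succ ξ) σ) zero (succ zero))
  ~> (λ (r : Nat) → λ (j : Nat) → r) (succ (succ zero)) ((λ (z : Nat) → λ (e : Nat) → elimNat (λ (σ : Nat) → Nat) z (λ (o : Nat) → λ (γ : Nat) → succ γ) e) zero (succ zero))
  ~> (λ (r : Nat) → succ (succ zero)) ((λ (j : Nat) → λ (z : Nat) → elimNat (λ (e : Nat) → Nat) j (λ (σ : Nat) → λ (o : Nat) → succ o) z) zero (succ zero))
  ~> succ (succ zero)
inferred type:
  Nat


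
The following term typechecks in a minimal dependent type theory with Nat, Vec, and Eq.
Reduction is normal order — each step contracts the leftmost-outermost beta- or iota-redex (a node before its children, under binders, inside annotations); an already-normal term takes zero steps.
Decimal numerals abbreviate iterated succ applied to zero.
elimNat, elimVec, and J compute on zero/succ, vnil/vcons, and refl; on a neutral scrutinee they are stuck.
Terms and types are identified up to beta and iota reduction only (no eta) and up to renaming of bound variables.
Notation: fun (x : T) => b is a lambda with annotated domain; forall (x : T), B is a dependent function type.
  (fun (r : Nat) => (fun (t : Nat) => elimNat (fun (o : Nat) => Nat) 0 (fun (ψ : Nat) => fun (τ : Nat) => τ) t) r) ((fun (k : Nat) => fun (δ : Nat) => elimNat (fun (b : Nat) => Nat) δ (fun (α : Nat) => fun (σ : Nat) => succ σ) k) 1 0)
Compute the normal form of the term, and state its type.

normal form:
  0
type:
  Nat


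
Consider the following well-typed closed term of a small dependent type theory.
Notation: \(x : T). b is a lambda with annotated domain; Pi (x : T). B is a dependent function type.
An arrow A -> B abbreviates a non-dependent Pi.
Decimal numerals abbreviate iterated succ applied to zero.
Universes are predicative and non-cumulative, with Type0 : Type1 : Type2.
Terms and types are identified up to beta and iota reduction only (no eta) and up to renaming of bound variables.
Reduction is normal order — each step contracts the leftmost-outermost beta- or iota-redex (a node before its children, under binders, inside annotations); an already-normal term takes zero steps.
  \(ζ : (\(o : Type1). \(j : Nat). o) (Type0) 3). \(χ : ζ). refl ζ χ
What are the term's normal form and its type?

normal form:
  \(ζ : Type0). \(o : ζ). refl ζ o
type:
  Pi (ζ : Type0). Pi (o : ζ). Eq ζ o o
observation: the first redex contracted is a beta-redex; the normal form is reached in 2 normal-order steps.


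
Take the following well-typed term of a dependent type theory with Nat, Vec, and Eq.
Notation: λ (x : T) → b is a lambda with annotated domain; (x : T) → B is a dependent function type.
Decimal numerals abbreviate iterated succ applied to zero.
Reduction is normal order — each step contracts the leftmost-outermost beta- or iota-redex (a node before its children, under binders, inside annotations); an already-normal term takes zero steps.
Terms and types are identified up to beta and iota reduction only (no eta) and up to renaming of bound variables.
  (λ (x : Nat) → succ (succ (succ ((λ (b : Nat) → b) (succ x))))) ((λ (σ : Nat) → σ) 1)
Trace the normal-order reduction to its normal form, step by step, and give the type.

normal-order reduction:
  (λ (x : Nat) → succ (succ (succ ((λ (b : Nat) → b) (succ x))))) ((λ (σ : Nat) → σ) 1)
  ~> succ (succ (succ ((λ (x : Nat) → x) (succ ((λ (b : Nat) → b) 1)))))
  ~> succ (succ (succ (succ ((λ (x : Nat) → x) 1))))
  ~> 5
type:
  Nat


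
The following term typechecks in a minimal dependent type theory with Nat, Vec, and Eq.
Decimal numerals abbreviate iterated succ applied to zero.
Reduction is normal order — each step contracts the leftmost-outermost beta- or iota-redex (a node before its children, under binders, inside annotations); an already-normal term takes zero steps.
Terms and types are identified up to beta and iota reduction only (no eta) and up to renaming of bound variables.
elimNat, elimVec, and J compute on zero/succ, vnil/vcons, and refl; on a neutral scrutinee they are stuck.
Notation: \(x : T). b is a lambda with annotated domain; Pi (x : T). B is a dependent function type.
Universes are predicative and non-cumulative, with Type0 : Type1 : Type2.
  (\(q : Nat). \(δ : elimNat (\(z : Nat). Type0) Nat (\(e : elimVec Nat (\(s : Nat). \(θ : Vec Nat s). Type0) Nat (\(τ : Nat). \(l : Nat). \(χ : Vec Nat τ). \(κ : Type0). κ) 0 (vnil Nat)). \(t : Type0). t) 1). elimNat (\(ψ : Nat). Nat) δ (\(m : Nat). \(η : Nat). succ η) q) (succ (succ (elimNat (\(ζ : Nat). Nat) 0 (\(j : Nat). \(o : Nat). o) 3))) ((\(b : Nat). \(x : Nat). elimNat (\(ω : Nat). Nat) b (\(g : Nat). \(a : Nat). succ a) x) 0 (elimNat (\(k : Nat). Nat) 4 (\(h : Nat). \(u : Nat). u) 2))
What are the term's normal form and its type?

resulting normal form:
  6
type:
  Nat


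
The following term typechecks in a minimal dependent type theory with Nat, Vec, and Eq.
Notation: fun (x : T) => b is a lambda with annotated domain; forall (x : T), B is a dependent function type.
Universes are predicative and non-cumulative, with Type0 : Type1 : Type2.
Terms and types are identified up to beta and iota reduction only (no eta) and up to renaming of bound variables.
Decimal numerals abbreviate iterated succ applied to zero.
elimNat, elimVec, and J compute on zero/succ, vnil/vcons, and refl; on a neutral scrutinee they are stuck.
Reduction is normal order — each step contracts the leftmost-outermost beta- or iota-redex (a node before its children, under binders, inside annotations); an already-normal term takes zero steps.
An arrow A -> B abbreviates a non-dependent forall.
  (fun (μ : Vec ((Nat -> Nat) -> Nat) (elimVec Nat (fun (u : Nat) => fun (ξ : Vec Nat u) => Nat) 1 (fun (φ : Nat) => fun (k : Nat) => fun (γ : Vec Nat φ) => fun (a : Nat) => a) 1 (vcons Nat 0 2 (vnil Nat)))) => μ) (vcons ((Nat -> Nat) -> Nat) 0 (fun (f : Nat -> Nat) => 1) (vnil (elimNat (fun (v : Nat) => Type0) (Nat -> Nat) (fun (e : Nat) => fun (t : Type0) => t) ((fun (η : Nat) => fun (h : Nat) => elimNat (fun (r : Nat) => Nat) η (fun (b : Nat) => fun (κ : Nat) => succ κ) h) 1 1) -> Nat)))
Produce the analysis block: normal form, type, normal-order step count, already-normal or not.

normal form:
  vcons ((Nat -> Nat) -> Nat) 0 (fun (μ : Nat -> Nat) => 1) (vnil ((Nat -> Nat) -> Nat))
type:
  Vec ((Nat -> Nat) -> Nat) 1
steps to reach normal form (normal order): 14
already normal: no
first contracted redex: a beta-redex


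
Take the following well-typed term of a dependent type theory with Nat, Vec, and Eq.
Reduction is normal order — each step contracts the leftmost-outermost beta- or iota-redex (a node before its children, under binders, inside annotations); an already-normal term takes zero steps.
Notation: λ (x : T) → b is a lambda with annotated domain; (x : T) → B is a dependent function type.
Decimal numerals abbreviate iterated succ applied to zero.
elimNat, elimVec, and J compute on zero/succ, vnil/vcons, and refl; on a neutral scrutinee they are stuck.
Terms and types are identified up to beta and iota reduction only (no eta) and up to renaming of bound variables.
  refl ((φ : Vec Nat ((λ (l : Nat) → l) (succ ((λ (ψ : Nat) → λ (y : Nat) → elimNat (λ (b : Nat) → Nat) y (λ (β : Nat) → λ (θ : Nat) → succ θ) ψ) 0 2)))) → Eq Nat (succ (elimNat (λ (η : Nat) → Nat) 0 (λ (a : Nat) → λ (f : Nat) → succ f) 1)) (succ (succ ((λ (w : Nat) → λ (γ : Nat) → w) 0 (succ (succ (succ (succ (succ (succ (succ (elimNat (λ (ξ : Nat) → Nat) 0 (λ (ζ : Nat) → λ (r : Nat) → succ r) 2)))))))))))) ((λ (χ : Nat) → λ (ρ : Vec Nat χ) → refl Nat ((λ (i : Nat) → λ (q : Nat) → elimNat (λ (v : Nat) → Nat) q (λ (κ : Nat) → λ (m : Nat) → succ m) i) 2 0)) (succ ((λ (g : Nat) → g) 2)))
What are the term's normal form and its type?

resulting normal form:
  refl ((φ : Vec Nat 3) → Eq Nat 2 2) (λ (l : Vec Nat 3) → refl Nat 2)
inferred type:
  Eq ((φ : Vec Nat 3) → Eq Nat 2 2) (λ (l : Vec Nat 3) → refl Nat 2) (λ (ψ : Vec Nat 3) → refl Nat 2)
observation: the term reaches its normal form after 21 normal-order steps.


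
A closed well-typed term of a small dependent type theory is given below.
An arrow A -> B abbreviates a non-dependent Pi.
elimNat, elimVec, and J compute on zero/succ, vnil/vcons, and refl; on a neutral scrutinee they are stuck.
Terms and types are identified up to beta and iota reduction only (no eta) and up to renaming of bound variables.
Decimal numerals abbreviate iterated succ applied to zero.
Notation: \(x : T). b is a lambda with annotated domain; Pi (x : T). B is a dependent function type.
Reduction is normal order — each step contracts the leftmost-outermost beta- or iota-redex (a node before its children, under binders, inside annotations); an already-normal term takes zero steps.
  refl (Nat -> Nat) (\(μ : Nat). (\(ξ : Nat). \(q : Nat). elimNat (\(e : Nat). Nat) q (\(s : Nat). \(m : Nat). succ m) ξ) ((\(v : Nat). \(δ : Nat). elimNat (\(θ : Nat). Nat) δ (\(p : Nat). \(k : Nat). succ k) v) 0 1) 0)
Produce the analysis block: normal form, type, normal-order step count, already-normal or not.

reduced normal form:
  refl (Nat -> Nat) (\(μ : Nat). 1)
inferred type:
  Eq (Nat -> Nat) (\(μ : Nat). 1) (\(ξ : Nat). 1)
reduction steps (normal order): 9
term was already normal: no
first contracted redex: a beta-redex


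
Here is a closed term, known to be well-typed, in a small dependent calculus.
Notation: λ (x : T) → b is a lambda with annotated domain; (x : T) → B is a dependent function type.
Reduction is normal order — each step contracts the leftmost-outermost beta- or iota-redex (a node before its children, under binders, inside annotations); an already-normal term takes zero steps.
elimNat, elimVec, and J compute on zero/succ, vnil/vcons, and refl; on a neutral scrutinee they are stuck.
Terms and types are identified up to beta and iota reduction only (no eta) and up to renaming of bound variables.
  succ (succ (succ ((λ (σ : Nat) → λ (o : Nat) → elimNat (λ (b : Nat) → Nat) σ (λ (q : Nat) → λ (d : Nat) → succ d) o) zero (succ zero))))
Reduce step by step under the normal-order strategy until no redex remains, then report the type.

reduction (normal order):
  succ (succ (succ ((λ (σ : Nat) → λ (o : Nat) → elimNat (λ (b : Nat) → Nat) σ (λ (q : Nat) → λ (d : Nat) → succ d) o) zero (succ zero))))
  ~> succ (succ (succ ((λ (σ : Nat) → elimNat (λ (o : Nat) → Nat) zero (λ (b : Nat) → λ (q : Nat) → succ q) σ) (succ zero))))
  ~> succ (succ (succ (elimNat (λ (σ : Nat) → Nat) zero (λ (o : Nat) → λ (b : Nat) → succ b) (succ zero))))
  ~> succ (succ (succ ((λ (σ : Nat) → λ (o : Nat) → succ o) zero (elimNat (λ (b : Nat) → Nat) zero (λ (q : Nat) → λ (d : Nat) → succ d) zero))))
  ~> succ (succ (succ ((λ (σ : Nat) → succ σ) (elimNat (λ (o : Nat) → Nat) zero (λ (b : Nat) → λ (q : Nat) → succ q) zero))))
  ~> succ (succ (succ (succ (elimNat (λ (σ : Nat) → Nat) zero (λ (o : Nat) → λ (b : Nat) → succ b) zero))))
  ~> succ (succ (succ (succ zero)))
inferred type:
  Nat


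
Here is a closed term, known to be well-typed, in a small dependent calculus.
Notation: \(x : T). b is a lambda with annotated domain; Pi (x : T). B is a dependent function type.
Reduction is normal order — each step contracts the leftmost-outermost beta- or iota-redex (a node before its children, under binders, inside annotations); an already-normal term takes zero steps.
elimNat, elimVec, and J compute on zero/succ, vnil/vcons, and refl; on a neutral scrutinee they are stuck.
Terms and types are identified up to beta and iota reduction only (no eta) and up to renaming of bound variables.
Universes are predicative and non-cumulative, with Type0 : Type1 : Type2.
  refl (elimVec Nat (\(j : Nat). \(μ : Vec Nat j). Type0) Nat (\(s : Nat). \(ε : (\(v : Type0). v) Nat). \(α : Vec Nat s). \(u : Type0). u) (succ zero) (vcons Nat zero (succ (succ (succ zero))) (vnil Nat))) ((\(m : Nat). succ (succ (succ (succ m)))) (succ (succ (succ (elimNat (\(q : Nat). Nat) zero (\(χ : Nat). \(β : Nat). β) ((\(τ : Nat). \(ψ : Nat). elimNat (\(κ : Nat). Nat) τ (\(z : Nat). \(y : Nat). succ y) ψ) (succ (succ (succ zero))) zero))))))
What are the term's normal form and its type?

reduced normal form:
  refl Nat (succ (succ (succ (succ (succ (succ (succ zero)))))))
type:
  Eq Nat (succ (succ (succ (succ (succ (succ (succ zero))))))) (succ (succ (succ (succ (succ (succ (succ zero)))))))
observation: normalization takes exactly 20 steps under the normal-order strategy.


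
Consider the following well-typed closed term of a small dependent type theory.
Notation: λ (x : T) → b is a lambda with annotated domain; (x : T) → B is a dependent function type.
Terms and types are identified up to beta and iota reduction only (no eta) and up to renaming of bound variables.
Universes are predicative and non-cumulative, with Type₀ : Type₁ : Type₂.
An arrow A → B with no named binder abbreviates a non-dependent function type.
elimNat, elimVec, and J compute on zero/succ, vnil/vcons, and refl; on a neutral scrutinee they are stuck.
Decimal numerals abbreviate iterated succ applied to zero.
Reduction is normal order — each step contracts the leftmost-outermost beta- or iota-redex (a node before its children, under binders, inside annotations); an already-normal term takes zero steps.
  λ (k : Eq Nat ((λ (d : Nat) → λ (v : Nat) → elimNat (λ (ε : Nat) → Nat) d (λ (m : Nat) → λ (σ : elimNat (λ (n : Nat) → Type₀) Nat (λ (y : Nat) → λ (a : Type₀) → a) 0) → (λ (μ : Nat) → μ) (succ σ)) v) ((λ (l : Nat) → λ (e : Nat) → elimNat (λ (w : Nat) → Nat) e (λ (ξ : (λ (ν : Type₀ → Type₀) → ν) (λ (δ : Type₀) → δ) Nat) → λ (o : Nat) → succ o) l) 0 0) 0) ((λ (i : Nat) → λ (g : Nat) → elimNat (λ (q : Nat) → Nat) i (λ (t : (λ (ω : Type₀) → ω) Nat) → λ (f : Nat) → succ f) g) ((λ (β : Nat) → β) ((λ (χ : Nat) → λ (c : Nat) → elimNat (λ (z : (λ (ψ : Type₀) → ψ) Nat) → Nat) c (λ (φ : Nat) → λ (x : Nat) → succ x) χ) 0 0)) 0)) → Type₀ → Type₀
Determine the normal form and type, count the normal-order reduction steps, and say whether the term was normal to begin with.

normal form:
  λ (k : Eq Nat 0 0) → Type₀ → Type₀
the term's type:
  Eq Nat 0 0 → Type₁
normal-order step count: 13
already normal: no
first redex: a beta-redex


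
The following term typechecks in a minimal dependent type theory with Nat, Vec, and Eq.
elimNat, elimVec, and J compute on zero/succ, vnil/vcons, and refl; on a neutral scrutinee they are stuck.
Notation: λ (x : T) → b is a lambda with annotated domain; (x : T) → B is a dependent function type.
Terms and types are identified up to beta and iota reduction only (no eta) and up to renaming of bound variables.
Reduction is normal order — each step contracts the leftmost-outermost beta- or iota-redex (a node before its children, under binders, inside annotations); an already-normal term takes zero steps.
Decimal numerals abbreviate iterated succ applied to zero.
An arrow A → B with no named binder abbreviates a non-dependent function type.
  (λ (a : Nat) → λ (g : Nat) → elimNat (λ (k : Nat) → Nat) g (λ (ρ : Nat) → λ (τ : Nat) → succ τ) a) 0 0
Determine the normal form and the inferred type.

reduced normal form:
  0
the term's type:
  Nat


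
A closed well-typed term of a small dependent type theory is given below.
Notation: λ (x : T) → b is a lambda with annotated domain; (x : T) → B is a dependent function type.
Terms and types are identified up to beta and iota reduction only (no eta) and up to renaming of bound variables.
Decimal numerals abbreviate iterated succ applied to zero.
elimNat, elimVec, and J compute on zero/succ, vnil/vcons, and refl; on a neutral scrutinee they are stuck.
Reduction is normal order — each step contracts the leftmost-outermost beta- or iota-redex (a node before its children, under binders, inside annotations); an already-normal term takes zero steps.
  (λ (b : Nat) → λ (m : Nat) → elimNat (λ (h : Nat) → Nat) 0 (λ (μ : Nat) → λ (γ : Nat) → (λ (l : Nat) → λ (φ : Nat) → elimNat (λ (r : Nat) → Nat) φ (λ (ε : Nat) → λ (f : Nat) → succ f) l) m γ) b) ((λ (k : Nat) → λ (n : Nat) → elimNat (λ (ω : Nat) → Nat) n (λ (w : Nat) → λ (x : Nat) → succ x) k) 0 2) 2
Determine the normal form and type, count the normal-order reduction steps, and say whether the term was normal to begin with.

resulting normal form:
  4
inferred type:
  Nat
normal-order step count: 21
term was already normal: no
first contracted redex: a beta-redex


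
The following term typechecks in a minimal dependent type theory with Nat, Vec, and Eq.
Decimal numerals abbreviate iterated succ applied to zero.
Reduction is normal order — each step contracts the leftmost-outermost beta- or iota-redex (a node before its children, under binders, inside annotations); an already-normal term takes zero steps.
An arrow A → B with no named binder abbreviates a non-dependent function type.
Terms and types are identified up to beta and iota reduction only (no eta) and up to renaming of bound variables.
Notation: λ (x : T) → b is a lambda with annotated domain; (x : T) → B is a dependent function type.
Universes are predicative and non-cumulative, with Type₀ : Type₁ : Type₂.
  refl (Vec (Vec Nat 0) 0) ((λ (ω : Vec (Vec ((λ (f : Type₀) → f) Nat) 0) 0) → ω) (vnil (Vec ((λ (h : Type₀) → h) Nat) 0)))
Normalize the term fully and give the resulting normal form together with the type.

resulting normal form:
  refl (Vec (Vec Nat 0) 0) (vnil (Vec Nat 0))
inferred type:
  Eq (Vec (Vec Nat 0) 0) (vnil (Vec Nat 0)) (vnil (Vec Nat 0))


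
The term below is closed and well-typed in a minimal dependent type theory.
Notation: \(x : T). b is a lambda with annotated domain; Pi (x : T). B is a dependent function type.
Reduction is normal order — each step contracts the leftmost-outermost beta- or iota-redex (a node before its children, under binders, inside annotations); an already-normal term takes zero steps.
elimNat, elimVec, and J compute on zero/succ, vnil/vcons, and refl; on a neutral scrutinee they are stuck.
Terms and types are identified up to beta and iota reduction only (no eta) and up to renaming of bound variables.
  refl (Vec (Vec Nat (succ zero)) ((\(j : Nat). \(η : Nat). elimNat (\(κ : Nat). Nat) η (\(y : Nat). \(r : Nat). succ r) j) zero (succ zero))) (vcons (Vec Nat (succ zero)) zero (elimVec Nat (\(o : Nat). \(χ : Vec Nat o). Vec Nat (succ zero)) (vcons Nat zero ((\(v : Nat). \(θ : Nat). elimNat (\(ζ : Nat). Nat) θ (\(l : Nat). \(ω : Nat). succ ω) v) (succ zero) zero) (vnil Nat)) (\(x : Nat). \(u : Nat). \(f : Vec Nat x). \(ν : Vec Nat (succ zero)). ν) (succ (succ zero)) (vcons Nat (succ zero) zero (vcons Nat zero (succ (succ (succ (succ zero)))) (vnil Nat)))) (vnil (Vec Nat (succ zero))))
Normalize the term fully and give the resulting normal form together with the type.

reduced normal form:
  refl (Vec (Vec Nat (succ zero)) (succ zero)) (vcons (Vec Nat (succ zero)) zero (vcons Nat zero (succ zero) (vnil Nat)) (vnil (Vec Nat (succ zero))))
the term's type:
  Eq (Vec (Vec Nat (succ zero)) (succ zero)) (vcons (Vec Nat (succ zero)) zero (vcons Nat zero (succ zero) (vnil Nat)) (vnil (Vec Nat (succ zero)))) (vcons (Vec Nat (succ zero)) zero (vcons Nat zero (succ zero) (vnil Nat)) (vnil (Vec Nat (succ zero))))


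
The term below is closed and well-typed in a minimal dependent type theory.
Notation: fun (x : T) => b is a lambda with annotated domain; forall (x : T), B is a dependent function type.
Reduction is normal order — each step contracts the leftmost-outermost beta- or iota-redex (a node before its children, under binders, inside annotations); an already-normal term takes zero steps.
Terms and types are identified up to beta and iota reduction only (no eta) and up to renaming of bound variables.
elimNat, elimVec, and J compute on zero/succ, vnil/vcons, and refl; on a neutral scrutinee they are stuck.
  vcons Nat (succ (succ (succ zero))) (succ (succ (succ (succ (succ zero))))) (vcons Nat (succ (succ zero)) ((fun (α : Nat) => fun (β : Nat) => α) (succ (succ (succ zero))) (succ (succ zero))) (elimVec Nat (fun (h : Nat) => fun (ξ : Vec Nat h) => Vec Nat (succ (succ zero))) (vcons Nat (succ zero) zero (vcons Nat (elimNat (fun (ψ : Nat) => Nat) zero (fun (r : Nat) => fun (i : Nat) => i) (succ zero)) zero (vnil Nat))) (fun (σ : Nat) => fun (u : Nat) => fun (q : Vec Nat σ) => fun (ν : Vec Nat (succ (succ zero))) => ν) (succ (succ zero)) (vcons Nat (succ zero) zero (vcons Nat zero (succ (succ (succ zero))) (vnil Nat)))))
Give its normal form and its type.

reduced normal form:
  vcons Nat (succ (succ (succ zero))) (succ (succ (succ (succ (succ zero))))) (vcons Nat (succ (succ zero)) (succ (succ (succ zero))) (vcons Nat (succ zero) zero (vcons Nat zero zero (vnil Nat))))
type:
  Vec Nat (succ (succ (succ (succ zero))))
observation: the leftmost-outermost redex is a beta-redex, and normalization takes 17 steps.


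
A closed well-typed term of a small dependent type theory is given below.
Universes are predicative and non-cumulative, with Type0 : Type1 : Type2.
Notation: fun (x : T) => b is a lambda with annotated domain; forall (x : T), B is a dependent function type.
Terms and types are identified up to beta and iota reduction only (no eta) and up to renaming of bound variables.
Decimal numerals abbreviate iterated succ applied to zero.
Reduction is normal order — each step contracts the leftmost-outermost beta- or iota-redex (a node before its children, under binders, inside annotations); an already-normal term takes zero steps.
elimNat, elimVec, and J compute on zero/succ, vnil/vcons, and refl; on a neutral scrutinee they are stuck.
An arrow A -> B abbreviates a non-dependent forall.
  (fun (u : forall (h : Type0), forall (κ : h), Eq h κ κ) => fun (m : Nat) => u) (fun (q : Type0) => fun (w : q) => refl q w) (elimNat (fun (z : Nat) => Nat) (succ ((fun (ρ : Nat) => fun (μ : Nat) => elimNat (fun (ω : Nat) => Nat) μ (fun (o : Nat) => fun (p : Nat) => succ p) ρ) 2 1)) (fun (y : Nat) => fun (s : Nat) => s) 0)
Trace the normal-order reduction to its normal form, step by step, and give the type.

normal-order reduction sequence:
  (fun (u : forall (h : Type0), forall (κ : h), Eq h κ κ) => fun (m : Nat) => u) (fun (q : Type0) => fun (w : q) => refl q w) (elimNat (fun (z : Nat) => Nat) (succ ((fun (ρ : Nat) => fun (μ : Nat) => elimNat (fun (ω : Nat) => Nat) μ (fun (o : Nat) => fun (p : Nat) => succ p) ρ) 2 1)) (fun (y : Nat) => fun (s : Nat) => s) 0)
  ~> (fun (u : Nat) => fun (h : Type0) => fun (κ : h) => refl h κ) (elimNat (fun (m : Nat) => Nat) (succ ((fun (q : Nat) => fun (w : Nat) => elimNat (fun (z : Nat) => Nat) w (fun (ρ : Nat) => fun (μ : Nat) => succ μ) q) 2 1)) (fun (ω : Nat) => fun (o : Nat) => o) 0)
  ~> fun (u : Type0) => fun (h : u) => refl u h
type:
  forall (u : Type0), forall (h : u), Eq u h h


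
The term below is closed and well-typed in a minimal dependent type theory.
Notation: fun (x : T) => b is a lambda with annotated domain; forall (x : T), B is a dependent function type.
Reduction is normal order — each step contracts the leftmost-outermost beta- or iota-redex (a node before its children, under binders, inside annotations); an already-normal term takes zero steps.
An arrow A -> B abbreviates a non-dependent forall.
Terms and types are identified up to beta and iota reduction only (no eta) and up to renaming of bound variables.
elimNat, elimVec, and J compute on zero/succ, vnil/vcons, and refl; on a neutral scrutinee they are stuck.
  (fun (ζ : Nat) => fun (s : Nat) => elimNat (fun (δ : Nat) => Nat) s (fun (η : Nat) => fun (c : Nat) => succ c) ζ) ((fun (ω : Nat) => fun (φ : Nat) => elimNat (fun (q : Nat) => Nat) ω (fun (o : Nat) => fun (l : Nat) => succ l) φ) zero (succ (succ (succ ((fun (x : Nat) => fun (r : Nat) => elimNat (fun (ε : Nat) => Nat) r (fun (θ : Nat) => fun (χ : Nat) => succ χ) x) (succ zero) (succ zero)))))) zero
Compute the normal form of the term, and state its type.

resulting normal form:
  succ (succ (succ (succ (succ zero))))
type:
  Nat


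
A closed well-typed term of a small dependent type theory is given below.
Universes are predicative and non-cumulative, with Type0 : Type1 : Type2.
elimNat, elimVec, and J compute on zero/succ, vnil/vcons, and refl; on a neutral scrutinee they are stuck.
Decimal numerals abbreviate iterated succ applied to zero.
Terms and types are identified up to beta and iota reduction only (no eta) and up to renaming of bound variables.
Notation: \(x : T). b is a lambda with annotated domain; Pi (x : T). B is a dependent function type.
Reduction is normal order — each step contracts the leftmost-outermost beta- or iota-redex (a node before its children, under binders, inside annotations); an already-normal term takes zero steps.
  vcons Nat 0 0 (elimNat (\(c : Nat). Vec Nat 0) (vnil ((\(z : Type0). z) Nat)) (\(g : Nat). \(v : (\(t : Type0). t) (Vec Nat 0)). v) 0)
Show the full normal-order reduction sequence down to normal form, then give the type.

normal-order reduction:
  vcons Nat 0 0 (elimNat (\(c : Nat). Vec Nat 0) (vnil ((\(z : Type0). z) Nat)) (\(g : Nat). \(v : (\(t : Type0). t) (Vec Nat 0)). v) 0)
  ~> vcons Nat 0 0 (vnil ((\(c : Type0). c) Nat))
  ~> vcons Nat 0 0 (vnil Nat)
the term's type:
  Vec Nat 1


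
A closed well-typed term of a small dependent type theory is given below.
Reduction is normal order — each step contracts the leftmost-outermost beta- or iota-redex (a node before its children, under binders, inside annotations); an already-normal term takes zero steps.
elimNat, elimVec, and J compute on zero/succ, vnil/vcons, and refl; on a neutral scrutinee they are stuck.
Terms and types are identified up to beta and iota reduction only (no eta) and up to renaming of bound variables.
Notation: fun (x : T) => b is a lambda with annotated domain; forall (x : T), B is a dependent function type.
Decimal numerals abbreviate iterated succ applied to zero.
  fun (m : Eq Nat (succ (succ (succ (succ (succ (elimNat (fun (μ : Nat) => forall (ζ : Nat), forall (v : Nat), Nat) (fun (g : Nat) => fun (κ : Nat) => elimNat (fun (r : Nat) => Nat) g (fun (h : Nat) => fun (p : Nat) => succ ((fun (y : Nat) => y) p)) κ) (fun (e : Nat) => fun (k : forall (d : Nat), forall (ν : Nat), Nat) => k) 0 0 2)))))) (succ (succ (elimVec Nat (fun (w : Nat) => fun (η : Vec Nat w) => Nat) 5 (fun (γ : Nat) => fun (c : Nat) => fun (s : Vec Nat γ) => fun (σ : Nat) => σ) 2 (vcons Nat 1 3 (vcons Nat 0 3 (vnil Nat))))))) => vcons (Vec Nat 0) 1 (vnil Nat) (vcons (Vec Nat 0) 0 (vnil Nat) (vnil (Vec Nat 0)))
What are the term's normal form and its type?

normal form:
  fun (m : Eq Nat 7 7) => vcons (Vec Nat 0) 1 (vnil Nat) (vcons (Vec Nat 0) 0 (vnil Nat) (vnil (Vec Nat 0)))
inferred type:
  forall (m : Eq Nat 7 7), Vec (Vec Nat 0) 2
observation: 23 normal-order steps separate the term from its normal form.
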